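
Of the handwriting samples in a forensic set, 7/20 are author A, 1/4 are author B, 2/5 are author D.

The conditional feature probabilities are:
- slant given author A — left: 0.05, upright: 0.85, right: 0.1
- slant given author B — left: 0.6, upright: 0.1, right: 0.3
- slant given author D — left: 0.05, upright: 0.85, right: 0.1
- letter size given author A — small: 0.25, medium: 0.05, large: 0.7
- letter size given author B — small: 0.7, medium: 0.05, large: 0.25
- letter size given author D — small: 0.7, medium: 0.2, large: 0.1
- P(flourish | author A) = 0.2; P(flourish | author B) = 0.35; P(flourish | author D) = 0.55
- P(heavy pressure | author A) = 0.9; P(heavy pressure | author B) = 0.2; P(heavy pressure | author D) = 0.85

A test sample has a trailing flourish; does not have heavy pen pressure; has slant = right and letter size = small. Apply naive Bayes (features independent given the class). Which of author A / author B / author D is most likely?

author A: 0.35 × 0.1 × 0.25 × 0.2 × (1−0.9) = 0.000175
author B: 0.25 × 0.3 × 0.7 × 0.35 × (1−0.2) = 0.0147
author D: 0.4 × 0.1 × 0.7 × 0.55 × (1−0.85) = 0.00231
Highest score → author B.

author B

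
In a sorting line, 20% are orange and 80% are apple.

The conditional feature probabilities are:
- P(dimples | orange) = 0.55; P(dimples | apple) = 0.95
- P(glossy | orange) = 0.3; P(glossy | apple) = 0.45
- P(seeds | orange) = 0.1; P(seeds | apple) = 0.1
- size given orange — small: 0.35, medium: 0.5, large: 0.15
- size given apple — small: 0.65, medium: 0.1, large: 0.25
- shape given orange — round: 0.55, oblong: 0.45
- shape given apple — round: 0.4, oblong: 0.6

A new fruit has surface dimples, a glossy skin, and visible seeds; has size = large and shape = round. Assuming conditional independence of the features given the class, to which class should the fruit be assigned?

orange: 0.2 × 0.55 × 0.3 × 0.1 × 0.15 × 0.55 = 0.00027225
apple: 0.8 × 0.95 × 0.45 × 0.1 × 0.25 × 0.4 = 0.00342
Highest score → apple.

apple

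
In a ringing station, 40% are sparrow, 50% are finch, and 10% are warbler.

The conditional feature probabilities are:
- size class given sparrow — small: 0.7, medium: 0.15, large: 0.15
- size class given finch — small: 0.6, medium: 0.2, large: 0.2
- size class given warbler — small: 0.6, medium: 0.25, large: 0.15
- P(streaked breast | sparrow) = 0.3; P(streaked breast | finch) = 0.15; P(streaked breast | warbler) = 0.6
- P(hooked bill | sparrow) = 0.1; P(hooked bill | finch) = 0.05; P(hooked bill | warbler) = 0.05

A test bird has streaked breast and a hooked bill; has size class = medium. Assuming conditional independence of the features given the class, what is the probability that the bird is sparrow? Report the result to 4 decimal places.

0.5455

sparrow: 0.4 × 0.15 × 0.3 × 0.1 = 0.0018
finch: 0.5 × 0.2 × 0.15 × 0.05 = 0.00075
warbler: 0.1 × 0.25 × 0.6 × 0.05 = 0.00075
P(sparrow | x) = 0.0018 / 0.0033 ≈ 0.5455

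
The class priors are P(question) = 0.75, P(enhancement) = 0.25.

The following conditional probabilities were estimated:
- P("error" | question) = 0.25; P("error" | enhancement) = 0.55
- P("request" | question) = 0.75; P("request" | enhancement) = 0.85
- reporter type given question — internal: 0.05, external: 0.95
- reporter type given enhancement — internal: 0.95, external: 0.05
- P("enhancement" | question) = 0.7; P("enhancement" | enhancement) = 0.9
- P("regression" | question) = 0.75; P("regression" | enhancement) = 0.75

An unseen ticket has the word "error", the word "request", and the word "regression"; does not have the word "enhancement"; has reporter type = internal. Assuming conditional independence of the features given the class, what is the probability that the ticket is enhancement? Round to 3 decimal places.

0.840

question: 0.75 × 0.25 × 0.75 × 0.05 × (1−0.7) × 0.75 = 0.00158203125
enhancement: 0.25 × 0.55 × 0.85 × 0.95 × (1−0.9) × 0.75 = 0.00832734375
P(enhancement | x) = 0.00832734375 / 0.009909375 ≈ 0.840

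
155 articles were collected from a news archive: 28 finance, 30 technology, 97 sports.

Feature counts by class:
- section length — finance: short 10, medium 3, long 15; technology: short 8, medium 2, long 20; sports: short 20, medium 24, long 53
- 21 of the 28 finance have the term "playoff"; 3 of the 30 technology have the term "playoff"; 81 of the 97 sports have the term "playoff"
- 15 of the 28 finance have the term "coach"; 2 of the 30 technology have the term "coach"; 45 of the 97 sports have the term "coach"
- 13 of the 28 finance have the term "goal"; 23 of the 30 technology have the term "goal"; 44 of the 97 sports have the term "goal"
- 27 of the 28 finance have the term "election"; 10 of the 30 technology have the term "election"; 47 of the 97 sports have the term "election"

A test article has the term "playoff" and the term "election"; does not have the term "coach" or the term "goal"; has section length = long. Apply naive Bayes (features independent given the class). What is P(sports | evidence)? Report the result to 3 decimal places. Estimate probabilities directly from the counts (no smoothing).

finance: (28/155) × (15/28) × (21/28) × (13/28) × (15/28) × (27/28) ≈ 0.0174078
technology: (30/155) × (20/30) × (3/30) × (28/30) × (7/30) × (10/30) ≈ 0.000936679
sports: (97/155) × (53/97) × (81/97) × (52/97) × (53/97) × (47/97) ≈ 0.0405247
P(sports | x) = 0.0405247 / 0.058869179 ≈ 0.688

0.688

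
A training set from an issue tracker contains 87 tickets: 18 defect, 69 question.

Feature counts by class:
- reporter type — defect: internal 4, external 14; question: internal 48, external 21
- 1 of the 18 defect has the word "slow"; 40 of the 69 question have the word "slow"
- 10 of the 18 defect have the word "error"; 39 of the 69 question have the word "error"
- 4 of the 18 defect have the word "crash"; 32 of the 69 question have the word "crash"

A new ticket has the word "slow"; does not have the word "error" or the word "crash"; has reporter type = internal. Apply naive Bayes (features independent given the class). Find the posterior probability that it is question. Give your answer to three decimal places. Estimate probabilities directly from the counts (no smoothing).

defect: (18/87) × (4/18) × (1/18) × (8/18) × (14/18) ≈ 0.00088296
question: (69/87) × (48/69) × (40/69) × (30/69) × (37/69) ≈ 0.0745689
P(question | x) = 0.0745689 / 0.07545186 ≈ 0.988

0.988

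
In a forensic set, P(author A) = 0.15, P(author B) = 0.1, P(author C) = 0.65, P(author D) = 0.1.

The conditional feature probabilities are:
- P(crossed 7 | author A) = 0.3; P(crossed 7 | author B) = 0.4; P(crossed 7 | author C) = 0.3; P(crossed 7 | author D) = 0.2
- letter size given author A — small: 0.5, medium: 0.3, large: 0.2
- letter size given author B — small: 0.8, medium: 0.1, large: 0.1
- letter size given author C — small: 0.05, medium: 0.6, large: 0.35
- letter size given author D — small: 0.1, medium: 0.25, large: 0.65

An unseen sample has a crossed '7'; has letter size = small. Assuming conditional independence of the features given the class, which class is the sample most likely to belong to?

author A: 0.15 × 0.3 × 0.5 = 0.0225
author B: 0.1 × 0.4 × 0.8 = 0.032
author C: 0.65 × 0.3 × 0.05 = 0.00975
author D: 0.1 × 0.2 × 0.1 = 0.002
Highest score → author B.

author B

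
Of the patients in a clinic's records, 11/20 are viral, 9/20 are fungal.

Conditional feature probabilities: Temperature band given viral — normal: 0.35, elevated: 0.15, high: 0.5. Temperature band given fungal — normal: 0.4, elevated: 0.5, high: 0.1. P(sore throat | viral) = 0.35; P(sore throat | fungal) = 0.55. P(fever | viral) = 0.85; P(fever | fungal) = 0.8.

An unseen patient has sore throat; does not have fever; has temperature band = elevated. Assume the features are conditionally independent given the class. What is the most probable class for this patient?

viral: 0.55 × 0.15 × 0.35 × (1−0.85) = 0.00433125
fungal: 0.45 × 0.5 × 0.55 × (1−0.8) = 0.02475
Highest score → fungal.

fungal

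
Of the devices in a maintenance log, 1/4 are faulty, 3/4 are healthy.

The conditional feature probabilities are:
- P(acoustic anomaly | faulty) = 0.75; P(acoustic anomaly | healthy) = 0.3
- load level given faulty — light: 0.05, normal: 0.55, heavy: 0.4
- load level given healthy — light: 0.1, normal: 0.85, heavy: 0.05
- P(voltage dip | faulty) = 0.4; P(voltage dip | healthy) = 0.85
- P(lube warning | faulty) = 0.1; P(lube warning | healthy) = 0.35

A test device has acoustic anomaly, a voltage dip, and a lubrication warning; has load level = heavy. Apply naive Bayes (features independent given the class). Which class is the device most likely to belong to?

healthy

faulty: 0.25 × 0.75 × 0.4 × 0.4 × 0.1 = 0.003
healthy: 0.75 × 0.3 × 0.05 × 0.85 × 0.35 = 0.003346875
Highest score → healthy.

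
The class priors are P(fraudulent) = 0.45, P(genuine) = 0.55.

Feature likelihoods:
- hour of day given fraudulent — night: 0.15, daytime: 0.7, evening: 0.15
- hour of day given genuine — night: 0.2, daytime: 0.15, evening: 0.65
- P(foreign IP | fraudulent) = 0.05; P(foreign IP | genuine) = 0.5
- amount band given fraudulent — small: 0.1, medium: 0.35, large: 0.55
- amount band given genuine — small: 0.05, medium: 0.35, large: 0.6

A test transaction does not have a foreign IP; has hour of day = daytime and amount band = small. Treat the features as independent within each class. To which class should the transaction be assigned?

fraudulent

fraudulent: 0.45 × 0.7 × (1−0.05) × 0.1 = 0.029925
genuine: 0.55 × 0.15 × (1−0.5) × 0.05 = 0.0020625
Highest score → fraudulent.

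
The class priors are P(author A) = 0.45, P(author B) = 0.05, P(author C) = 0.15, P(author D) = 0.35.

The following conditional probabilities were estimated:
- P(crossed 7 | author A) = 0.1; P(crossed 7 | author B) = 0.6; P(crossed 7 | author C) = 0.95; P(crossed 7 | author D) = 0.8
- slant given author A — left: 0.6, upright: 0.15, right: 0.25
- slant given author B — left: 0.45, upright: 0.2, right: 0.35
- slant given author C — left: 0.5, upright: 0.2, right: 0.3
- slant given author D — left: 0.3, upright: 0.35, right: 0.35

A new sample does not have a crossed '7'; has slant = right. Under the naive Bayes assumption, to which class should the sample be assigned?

author A

author A: 0.45 × (1−0.1) × 0.25 = 0.10125
author B: 0.05 × (1−0.6) × 0.35 = 0.007
author C: 0.15 × (1−0.95) × 0.3 = 0.00225
author D: 0.35 × (1−0.8) × 0.35 = 0.0245
Highest score → author A.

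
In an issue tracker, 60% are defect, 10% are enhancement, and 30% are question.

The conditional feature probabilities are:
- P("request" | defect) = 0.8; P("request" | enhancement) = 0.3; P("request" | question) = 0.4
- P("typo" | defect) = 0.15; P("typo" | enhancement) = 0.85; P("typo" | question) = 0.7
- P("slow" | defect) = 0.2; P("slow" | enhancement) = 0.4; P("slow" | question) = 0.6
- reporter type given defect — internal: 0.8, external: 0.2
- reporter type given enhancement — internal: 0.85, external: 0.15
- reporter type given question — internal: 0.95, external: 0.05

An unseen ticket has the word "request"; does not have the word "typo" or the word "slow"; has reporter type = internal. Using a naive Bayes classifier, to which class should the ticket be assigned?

defect: 0.6 × 0.8 × (1−0.15) × (1−0.2) × 0.8 = 0.26112
enhancement: 0.1 × 0.3 × (1−0.85) × (1−0.4) × 0.85 = 0.002295
question: 0.3 × 0.4 × (1−0.7) × (1−0.6) × 0.95 = 0.01368
Highest score → defect.

defect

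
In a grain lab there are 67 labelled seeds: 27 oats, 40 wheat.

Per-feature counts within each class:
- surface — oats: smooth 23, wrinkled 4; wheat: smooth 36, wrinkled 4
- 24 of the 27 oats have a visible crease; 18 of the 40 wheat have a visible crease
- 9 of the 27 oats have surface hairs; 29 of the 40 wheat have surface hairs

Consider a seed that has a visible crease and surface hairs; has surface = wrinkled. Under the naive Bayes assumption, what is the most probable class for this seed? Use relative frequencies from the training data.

wheat

oats: (27/67) × (4/27) × (24/27) × (9/27) ≈ 0.0176893
wheat: (40/67) × (4/40) × (18/40) × (29/40) ≈ 0.0194776
Highest score → wheat.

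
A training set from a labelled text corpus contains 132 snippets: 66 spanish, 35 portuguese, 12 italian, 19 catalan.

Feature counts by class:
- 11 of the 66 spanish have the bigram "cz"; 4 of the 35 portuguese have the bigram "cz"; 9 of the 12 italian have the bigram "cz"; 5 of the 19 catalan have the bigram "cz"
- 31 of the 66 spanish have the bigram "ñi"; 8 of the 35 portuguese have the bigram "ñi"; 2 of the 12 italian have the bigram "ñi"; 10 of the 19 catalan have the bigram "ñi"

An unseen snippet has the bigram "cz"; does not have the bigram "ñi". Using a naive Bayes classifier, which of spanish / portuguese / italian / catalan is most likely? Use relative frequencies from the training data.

spanish: (66/132) × (11/66) × (35/66) ≈ 0.0441919
portuguese: (35/132) × (4/35) × (27/35) ≈ 0.0233766
italian: (12/132) × (9/12) × (10/12) ≈ 0.0568182
catalan: (19/132) × (5/19) × (9/19) ≈ 0.0179426
Highest score → italian.

italian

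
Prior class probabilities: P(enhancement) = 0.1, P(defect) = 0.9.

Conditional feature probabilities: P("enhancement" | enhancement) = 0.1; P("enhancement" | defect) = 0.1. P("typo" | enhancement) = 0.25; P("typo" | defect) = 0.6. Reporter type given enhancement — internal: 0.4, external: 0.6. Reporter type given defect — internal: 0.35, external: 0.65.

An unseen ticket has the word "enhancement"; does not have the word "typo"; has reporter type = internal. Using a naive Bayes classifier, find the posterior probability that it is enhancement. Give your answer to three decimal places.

0.192

enhancement: 0.1 × 0.1 × (1−0.25) × 0.4 = 0.003
defect: 0.9 × 0.1 × (1−0.6) × 0.35 = 0.0126
P(enhancement | x) = 0.003 / 0.0156 ≈ 0.192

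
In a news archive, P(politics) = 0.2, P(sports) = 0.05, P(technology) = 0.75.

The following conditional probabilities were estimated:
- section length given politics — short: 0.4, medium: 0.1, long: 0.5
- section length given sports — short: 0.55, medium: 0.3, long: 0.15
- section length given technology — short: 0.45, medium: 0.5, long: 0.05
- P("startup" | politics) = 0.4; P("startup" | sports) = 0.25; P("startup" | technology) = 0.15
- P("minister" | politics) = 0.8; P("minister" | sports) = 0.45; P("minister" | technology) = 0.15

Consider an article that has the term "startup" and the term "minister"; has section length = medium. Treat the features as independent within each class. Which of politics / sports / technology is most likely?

politics: 0.2 × 0.1 × 0.4 × 0.8 = 0.0064
sports: 0.05 × 0.3 × 0.25 × 0.45 = 0.0016875
technology: 0.75 × 0.5 × 0.15 × 0.15 = 0.0084375
Highest score → technology.

technology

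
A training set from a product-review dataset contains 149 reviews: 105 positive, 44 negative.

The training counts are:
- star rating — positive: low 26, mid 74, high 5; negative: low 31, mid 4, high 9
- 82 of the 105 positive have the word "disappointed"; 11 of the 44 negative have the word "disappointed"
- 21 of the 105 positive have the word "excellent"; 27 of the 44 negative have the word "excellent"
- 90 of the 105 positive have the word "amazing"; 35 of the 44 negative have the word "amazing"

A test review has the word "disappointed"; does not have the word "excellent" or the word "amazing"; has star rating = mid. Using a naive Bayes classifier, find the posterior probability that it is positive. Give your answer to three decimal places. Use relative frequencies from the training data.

positive: (105/149) × (74/105) × (82/105) × (84/105) × (15/105) ≈ 0.0443263
negative: (44/149) × (4/44) × (11/44) × (17/44) × (9/44) ≈ 0.000530395
P(positive | x) = 0.0443263 / 0.044856695 ≈ 0.988

0.988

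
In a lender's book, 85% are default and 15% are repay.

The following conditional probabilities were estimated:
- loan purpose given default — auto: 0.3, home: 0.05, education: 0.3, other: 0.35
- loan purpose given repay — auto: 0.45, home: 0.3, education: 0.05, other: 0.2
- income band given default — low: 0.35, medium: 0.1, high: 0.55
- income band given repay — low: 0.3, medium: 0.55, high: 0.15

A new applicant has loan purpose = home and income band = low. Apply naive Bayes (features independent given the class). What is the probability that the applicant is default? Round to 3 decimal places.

default: 0.85 × 0.05 × 0.35 = 0.014875
repay: 0.15 × 0.3 × 0.3 = 0.0135
P(default | x) = 0.014875 / 0.028375 ≈ 0.524

0.524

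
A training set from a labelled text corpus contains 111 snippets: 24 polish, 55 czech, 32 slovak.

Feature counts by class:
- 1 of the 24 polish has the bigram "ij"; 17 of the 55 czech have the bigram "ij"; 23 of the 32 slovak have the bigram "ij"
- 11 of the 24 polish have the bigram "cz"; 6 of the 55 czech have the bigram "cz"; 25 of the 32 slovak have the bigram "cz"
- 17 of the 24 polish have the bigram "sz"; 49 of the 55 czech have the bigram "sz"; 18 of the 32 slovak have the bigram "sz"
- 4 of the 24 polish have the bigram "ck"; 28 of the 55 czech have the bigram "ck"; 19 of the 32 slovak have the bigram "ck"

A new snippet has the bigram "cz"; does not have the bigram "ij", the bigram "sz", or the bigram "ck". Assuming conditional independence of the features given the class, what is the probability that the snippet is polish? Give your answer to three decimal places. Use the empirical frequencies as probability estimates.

polish: (24/111) × (23/24) × (11/24) × (7/24) × (20/24) ≈ 0.023083
czech: (55/111) × (38/55) × (6/55) × (6/55) × (27/55) ≈ 0.00200004
slovak: (32/111) × (9/32) × (25/32) × (14/32) × (13/32) ≈ 0.0112585
P(polish | x) = 0.023083 / 0.03634154 ≈ 0.635

0.635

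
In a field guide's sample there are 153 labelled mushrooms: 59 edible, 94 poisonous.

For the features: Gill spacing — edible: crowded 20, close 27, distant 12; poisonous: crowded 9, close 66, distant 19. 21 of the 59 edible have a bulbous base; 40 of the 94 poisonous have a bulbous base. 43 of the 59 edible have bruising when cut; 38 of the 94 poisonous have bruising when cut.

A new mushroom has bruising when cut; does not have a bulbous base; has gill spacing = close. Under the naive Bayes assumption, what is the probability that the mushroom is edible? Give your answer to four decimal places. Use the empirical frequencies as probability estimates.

0.4526

edible: (59/153) × (27/59) × (38/59) × (43/59) ≈ 0.0828362
poisonous: (94/153) × (66/94) × (54/94) × (38/94) ≈ 0.100178
P(edible | x) = 0.0828362 / 0.1830142 ≈ 0.4526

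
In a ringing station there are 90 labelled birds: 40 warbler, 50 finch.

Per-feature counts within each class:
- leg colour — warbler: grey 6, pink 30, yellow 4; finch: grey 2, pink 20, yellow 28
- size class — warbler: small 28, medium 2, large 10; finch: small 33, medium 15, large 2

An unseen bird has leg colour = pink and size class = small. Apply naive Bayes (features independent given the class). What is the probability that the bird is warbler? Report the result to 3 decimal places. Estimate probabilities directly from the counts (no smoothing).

0.614

warbler: (40/90) × (30/40) × (28/40) ≈ 0.233333
finch: (50/90) × (20/50) × (33/50) ≈ 0.146667
P(warbler | x) = 0.233333 / 0.38 ≈ 0.614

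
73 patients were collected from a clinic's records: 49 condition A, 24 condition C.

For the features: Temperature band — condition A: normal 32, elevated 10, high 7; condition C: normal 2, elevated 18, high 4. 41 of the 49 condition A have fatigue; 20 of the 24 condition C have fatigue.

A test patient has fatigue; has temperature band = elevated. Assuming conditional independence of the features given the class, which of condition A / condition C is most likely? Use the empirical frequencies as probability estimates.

condition A: (49/73) × (10/49) × (41/49) ≈ 0.114621
condition C: (24/73) × (18/24) × (20/24) ≈ 0.205479
Highest score → condition C.

condition C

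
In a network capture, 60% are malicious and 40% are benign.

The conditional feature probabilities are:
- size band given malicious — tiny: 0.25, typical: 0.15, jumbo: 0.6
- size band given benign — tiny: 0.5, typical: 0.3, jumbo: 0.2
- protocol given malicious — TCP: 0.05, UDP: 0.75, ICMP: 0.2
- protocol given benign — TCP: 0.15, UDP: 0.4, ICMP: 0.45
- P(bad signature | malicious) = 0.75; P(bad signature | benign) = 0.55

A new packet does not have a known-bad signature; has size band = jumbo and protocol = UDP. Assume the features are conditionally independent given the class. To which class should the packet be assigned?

malicious: 0.6 × 0.6 × 0.75 × (1−0.75) = 0.0675
benign: 0.4 × 0.2 × 0.4 × (1−0.55) = 0.0144
Highest score → malicious.

malicious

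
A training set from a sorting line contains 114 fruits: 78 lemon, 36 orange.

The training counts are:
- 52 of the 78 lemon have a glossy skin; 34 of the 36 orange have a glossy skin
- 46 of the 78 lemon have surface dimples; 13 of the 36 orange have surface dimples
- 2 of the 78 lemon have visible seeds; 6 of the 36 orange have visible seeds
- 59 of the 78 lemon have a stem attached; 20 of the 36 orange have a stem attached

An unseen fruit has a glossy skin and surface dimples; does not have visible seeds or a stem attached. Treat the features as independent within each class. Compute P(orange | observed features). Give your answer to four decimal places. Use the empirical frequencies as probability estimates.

lemon: (78/114) × (52/78) × (46/78) × (76/78) × (19/78) ≈ 0.0638469
orange: (36/114) × (34/36) × (13/36) × (30/36) × (16/36) ≈ 0.0398888
P(orange | x) = 0.0398888 / 0.1037357 ≈ 0.3845

0.3845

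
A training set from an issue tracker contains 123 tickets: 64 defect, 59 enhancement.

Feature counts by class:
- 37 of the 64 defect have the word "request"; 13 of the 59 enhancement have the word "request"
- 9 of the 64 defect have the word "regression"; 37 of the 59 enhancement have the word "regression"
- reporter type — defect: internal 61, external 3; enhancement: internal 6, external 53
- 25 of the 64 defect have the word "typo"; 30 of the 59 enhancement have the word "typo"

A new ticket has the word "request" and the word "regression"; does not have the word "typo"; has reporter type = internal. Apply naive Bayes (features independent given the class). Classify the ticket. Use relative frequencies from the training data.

defect: (64/123) × (37/64) × (9/64) × (61/64) × (39/64) ≈ 0.0245693
enhancement: (59/123) × (13/59) × (37/59) × (6/59) × (29/59) ≈ 0.00331309
Highest score → defect.

defect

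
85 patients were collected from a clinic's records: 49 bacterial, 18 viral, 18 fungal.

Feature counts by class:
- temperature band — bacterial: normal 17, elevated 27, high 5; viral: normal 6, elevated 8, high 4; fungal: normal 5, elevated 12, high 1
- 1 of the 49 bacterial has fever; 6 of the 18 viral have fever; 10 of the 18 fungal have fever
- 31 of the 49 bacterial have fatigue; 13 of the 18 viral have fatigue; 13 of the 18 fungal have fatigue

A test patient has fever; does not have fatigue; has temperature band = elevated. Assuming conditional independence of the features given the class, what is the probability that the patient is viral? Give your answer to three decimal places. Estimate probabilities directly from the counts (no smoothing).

0.265

bacterial: (49/85) × (27/49) × (1/49) × (18/49) ≈ 0.00238136
viral: (18/85) × (8/18) × (6/18) × (5/18) ≈ 0.0087146
fungal: (18/85) × (12/18) × (10/18) × (5/18) ≈ 0.0217865
P(viral | x) = 0.0087146 / 0.03288246 ≈ 0.265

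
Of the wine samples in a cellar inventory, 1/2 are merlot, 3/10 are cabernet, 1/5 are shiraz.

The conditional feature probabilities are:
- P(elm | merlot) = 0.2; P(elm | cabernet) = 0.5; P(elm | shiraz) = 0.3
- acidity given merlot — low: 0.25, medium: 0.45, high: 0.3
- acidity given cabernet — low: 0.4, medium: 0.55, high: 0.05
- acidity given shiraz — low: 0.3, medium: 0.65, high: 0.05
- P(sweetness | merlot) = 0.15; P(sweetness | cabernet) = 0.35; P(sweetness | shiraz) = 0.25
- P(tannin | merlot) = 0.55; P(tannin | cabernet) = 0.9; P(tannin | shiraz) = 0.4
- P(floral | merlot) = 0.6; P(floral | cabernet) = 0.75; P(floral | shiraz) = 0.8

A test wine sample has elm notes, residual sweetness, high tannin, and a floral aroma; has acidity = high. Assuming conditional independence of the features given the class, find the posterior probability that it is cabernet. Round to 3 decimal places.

0.507

merlot: 0.5 × 0.2 × 0.3 × 0.15 × 0.55 × 0.6 = 0.001485
cabernet: 0.3 × 0.5 × 0.05 × 0.35 × 0.9 × 0.75 = 0.001771875
shiraz: 0.2 × 0.3 × 0.05 × 0.25 × 0.4 × 0.8 = 0.00024
P(cabernet | x) = 0.001771875 / 0.003496875 ≈ 0.507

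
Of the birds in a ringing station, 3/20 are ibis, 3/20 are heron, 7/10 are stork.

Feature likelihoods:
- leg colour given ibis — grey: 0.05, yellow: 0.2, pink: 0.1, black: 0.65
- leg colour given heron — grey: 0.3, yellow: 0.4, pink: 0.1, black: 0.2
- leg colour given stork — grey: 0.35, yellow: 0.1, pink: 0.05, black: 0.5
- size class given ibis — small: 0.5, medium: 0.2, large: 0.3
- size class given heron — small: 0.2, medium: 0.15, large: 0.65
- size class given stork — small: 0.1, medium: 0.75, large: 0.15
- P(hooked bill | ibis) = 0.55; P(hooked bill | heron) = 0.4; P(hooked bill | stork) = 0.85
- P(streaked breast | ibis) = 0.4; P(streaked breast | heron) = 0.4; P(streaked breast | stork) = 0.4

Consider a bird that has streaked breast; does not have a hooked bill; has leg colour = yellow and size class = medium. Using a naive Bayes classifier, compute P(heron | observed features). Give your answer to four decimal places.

ibis: 0.15 × 0.2 × 0.2 × (1−0.55) × 0.4 = 0.00108
heron: 0.15 × 0.4 × 0.15 × (1−0.4) × 0.4 = 0.00216
stork: 0.7 × 0.1 × 0.75 × (1−0.85) × 0.4 = 0.00315
P(heron | x) = 0.00216 / 0.00639 ≈ 0.3380

0.3380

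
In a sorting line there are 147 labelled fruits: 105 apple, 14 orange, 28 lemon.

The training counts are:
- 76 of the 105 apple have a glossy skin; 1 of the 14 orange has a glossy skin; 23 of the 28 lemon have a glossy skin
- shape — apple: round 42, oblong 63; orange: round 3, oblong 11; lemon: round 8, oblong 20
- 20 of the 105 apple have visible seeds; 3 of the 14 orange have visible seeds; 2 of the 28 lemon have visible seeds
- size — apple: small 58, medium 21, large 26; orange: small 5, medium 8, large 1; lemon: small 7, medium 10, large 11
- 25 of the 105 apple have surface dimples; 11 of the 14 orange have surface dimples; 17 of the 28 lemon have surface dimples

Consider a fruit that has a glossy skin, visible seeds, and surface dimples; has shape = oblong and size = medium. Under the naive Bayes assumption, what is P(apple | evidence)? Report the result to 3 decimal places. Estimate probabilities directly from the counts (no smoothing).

apple: (105/147) × (76/105) × (63/105) × (20/105) × (21/105) × (25/105) ≈ 0.00281364
orange: (14/147) × (1/14) × (11/14) × (3/14) × (8/14) × (11/14) ≈ 0.000514242
lemon: (28/147) × (23/28) × (20/28) × (2/28) × (10/28) × (17/28) ≈ 0.00173096
P(apple | x) = 0.00281364 / 0.005058842 ≈ 0.556

0.556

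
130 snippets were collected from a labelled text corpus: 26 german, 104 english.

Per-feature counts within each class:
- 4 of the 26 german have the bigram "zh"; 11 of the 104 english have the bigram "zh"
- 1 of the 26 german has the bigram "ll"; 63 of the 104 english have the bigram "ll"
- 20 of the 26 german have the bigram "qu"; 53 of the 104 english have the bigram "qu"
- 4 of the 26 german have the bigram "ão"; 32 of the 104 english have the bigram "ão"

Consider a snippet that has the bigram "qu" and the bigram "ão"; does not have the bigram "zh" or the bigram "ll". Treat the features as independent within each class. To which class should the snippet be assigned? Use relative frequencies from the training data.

german: (26/130) × (22/26) × (25/26) × (20/26) × (4/26) ≈ 0.019257
english: (104/130) × (93/104) × (41/104) × (53/104) × (32/104) ≈ 0.0442231
Highest score → english.

english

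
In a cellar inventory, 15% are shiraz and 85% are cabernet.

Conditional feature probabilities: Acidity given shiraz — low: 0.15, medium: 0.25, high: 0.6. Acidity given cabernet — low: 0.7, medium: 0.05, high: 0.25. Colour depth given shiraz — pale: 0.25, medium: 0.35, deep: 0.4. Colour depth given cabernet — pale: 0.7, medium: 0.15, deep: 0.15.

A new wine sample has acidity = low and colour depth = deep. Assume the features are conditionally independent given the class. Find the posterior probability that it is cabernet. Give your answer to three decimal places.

0.908

shiraz: 0.15 × 0.15 × 0.4 = 0.009
cabernet: 0.85 × 0.7 × 0.15 = 0.08925
P(cabernet | x) = 0.08925 / 0.09825 ≈ 0.908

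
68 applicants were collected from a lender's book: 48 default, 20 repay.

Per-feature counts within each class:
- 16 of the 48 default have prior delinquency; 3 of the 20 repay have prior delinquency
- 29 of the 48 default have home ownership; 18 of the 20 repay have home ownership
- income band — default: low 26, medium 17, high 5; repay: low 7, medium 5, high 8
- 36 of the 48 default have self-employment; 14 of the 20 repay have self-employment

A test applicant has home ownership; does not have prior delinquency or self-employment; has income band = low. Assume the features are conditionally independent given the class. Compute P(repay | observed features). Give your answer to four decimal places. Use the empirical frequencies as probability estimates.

0.3803

default: (48/68) × (32/48) × (29/48) × (26/48) × (12/48) ≈ 0.0385008
repay: (20/68) × (17/20) × (18/20) × (7/20) × (6/20) = 0.023625
P(repay | x) = 0.023625 / 0.0621258 ≈ 0.3803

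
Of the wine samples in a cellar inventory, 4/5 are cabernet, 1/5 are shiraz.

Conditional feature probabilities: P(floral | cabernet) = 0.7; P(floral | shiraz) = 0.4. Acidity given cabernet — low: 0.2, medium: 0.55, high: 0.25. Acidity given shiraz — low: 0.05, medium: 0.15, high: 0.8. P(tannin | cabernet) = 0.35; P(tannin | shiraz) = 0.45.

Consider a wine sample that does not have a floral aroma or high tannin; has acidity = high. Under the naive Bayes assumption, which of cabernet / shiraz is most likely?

shiraz

cabernet: 0.8 × (1−0.7) × 0.25 × (1−0.35) = 0.039
shiraz: 0.2 × (1−0.4) × 0.8 × (1−0.45) = 0.0528
Highest score → shiraz.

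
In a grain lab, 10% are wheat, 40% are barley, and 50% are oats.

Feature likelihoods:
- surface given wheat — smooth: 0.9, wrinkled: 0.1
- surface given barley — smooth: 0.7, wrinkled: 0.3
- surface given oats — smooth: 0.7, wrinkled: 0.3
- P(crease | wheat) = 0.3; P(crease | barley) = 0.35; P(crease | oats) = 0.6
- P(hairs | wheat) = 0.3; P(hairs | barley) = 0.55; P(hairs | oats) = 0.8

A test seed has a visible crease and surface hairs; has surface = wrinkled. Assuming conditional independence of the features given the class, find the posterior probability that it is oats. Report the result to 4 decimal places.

0.7500

wheat: 0.1 × 0.1 × 0.3 × 0.3 = 0.0009
barley: 0.4 × 0.3 × 0.35 × 0.55 = 0.0231
oats: 0.5 × 0.3 × 0.6 × 0.8 = 0.072
P(oats | x) = 0.072 / 0.096 ≈ 0.7500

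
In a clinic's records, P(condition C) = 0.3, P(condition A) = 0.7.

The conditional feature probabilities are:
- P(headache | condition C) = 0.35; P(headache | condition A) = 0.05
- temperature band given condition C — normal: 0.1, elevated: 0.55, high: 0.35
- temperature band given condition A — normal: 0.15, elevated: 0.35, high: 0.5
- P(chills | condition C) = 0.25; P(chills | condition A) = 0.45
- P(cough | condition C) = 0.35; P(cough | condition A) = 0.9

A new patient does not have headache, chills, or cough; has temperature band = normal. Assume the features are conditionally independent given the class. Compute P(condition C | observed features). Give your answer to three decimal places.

0.634

condition C: 0.3 × (1−0.35) × 0.1 × (1−0.25) × (1−0.35) = 0.00950625
condition A: 0.7 × (1−0.05) × 0.15 × (1−0.45) × (1−0.9) = 0.00548625
P(condition C | x) = 0.00950625 / 0.0149925 ≈ 0.634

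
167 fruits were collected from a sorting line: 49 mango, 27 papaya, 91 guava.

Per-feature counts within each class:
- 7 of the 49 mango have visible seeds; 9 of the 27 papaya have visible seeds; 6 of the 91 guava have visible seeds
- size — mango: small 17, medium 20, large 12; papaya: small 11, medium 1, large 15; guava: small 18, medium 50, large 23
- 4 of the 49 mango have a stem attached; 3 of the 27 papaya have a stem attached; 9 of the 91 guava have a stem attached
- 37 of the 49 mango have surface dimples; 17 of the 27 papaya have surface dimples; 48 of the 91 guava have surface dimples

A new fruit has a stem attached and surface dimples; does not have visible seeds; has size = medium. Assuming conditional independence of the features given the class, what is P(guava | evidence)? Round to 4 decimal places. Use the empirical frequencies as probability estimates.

mango: (49/167) × (42/49) × (20/49) × (4/49) × (37/49) ≈ 0.00632756
papaya: (27/167) × (18/27) × (1/27) × (3/27) × (17/27) ≈ 0.000279277
guava: (91/167) × (85/91) × (50/91) × (9/91) × (48/91) ≈ 0.0145892
P(guava | x) = 0.0145892 / 0.021196037 ≈ 0.6883

0.6883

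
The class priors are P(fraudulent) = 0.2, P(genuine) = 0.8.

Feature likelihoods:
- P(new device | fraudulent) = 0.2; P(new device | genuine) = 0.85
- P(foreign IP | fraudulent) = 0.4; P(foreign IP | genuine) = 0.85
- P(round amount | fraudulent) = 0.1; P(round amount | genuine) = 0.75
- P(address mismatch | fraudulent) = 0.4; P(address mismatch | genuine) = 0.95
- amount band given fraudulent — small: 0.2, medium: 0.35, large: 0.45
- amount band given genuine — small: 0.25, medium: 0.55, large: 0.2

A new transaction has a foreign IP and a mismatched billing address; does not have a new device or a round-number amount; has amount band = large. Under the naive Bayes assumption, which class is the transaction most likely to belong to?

fraudulent: 0.2 × (1−0.2) × 0.4 × (1−0.1) × 0.4 × 0.45 = 0.010368
genuine: 0.8 × (1−0.85) × 0.85 × (1−0.75) × 0.95 × 0.2 = 0.004845
Highest score → fraudulent.

fraudulent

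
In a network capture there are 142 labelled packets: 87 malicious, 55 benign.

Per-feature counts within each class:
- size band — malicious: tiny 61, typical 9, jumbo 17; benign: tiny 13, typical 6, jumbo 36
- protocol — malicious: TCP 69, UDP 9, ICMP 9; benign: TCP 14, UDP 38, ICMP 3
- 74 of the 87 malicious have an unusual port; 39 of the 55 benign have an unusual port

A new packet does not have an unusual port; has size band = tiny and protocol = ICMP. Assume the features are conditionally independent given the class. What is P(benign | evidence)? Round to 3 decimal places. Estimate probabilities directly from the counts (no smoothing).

malicious: (87/142) × (61/87) × (9/87) × (13/87) ≈ 0.00664032
benign: (55/142) × (13/55) × (3/55) × (16/55) ≈ 0.00145268
P(benign | x) = 0.00145268 / 0.008093 ≈ 0.179

0.179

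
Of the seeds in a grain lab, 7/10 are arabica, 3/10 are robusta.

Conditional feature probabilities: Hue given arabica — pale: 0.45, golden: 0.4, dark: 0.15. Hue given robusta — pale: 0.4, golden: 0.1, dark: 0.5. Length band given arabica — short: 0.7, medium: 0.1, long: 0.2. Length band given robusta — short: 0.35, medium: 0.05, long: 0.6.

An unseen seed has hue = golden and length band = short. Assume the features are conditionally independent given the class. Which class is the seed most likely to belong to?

arabica

arabica: 0.7 × 0.4 × 0.7 = 0.196
robusta: 0.3 × 0.1 × 0.35 = 0.0105
Highest score → arabica.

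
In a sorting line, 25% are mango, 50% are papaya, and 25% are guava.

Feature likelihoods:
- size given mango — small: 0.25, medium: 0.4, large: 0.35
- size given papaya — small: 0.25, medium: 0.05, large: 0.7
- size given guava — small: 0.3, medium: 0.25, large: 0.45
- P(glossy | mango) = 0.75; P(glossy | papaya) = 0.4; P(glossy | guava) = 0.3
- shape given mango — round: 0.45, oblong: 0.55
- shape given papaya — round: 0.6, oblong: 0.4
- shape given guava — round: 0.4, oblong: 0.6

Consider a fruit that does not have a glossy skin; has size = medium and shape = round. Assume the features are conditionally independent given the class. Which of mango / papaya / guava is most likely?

mango: 0.25 × 0.4 × (1−0.75) × 0.45 = 0.01125
papaya: 0.5 × 0.05 × (1−0.4) × 0.6 = 0.009
guava: 0.25 × 0.25 × (1−0.3) × 0.4 = 0.0175
Highest score → guava.

guava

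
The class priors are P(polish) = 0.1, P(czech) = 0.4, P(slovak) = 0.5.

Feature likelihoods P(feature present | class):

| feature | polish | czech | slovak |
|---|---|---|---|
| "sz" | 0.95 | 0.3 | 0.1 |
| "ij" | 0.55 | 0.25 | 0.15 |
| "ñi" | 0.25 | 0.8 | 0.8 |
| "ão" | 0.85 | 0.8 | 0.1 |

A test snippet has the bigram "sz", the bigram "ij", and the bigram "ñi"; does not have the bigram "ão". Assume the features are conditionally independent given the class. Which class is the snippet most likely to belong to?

slovak

polish: 0.1 × 0.95 × 0.55 × 0.25 × (1−0.85) = 0.001959375
czech: 0.4 × 0.3 × 0.25 × 0.8 × (1−0.8) = 0.0048
slovak: 0.5 × 0.1 × 0.15 × 0.8 × (1−0.1) = 0.0054
Highest score → slovak.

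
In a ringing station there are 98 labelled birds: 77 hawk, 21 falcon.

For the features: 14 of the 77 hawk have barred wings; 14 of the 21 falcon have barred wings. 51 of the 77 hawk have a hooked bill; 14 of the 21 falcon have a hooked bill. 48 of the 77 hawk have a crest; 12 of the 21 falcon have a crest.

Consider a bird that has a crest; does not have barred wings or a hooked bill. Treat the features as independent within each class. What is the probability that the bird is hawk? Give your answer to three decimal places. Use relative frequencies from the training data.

hawk: (77/98) × (63/77) × (26/77) × (48/77) ≈ 0.135316
falcon: (21/98) × (7/21) × (7/21) × (12/21) ≈ 0.0136054
P(hawk | x) = 0.135316 / 0.1489214 ≈ 0.909

0.909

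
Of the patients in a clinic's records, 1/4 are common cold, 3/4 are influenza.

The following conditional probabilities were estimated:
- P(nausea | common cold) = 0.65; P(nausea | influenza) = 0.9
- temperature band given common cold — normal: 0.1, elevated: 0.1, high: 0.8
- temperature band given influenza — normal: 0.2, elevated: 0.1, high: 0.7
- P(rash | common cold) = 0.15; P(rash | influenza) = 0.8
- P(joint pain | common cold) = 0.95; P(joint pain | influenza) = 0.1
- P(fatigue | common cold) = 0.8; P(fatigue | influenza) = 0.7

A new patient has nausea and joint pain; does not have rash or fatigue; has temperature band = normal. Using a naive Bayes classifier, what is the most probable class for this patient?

common cold

common cold: 0.25 × 0.65 × 0.1 × (1−0.15) × 0.95 × (1−0.8) = 0.002624375
influenza: 0.75 × 0.9 × 0.2 × (1−0.8) × 0.1 × (1−0.7) = 0.00081
Highest score → common cold.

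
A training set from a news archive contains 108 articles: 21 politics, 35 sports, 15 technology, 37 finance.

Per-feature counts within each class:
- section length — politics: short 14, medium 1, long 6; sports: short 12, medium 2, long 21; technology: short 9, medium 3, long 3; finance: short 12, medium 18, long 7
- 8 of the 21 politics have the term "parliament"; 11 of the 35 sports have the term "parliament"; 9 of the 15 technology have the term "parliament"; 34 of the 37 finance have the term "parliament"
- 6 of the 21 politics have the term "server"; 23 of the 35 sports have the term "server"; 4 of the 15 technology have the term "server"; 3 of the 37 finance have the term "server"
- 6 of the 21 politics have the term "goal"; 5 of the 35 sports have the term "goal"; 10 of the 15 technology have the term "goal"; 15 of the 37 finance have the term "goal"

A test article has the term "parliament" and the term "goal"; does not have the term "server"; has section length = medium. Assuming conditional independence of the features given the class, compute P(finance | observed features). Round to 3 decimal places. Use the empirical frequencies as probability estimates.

0.862

politics: (21/108) × (1/21) × (8/21) × (15/21) × (6/21) ≈ 0.000719865
sports: (35/108) × (2/35) × (11/35) × (12/35) × (5/35) ≈ 0.000285066
technology: (15/108) × (3/15) × (9/15) × (11/15) × (10/15) ≈ 0.00814815
finance: (37/108) × (18/37) × (34/37) × (34/37) × (15/37) ≈ 0.0570549
P(finance | x) = 0.0570549 / 0.066207981 ≈ 0.862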